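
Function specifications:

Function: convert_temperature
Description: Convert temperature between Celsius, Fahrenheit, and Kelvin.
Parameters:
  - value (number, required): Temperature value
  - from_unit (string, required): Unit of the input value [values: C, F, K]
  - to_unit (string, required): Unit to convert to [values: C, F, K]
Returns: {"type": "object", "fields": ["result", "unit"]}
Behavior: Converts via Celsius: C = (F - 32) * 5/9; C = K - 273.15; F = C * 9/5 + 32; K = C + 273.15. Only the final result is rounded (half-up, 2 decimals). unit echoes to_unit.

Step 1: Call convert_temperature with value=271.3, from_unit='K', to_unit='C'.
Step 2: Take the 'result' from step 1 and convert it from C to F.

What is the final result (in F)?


Step 1: convert_temperature(value=271.3, from_unit=K, to_unit=C)
  To C: 271.3 - 273.15 = -1.85
  Target is C: -1.85
  Round to 2 decimals: -1.85
  -> result = -1.85 C
Step 2: convert_temperature(value=-1.85, from_unit=C, to_unit=F)
  Input already in C: -1.85
  To F: -1.85 * 9/5 + 32 = 28.67
  Round to 2 decimals: 28.67
  -> result = 28.67 F
28.67 F


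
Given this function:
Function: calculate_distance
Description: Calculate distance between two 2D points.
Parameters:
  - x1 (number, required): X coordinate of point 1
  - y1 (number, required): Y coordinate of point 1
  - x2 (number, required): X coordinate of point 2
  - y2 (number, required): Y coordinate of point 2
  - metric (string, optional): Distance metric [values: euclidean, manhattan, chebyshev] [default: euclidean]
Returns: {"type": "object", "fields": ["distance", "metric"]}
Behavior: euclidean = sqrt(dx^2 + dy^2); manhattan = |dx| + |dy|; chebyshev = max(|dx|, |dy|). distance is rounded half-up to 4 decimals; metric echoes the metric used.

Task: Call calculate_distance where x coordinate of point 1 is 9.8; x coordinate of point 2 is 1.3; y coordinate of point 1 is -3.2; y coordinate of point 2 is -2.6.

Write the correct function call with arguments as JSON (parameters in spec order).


Mapping each described value to its parameter name:
  'X coordinate of point 1' -> x1 = 9.8
  'X coordinate of point 2' -> x2 = 1.3
  'Y coordinate of point 1' -> y1 = -3.2
  'Y coordinate of point 2' -> y2 = -2.6
calculate_distance({"x1": 9.8, "y1": -3.2, "x2": 1.3, "y2": -2.6})


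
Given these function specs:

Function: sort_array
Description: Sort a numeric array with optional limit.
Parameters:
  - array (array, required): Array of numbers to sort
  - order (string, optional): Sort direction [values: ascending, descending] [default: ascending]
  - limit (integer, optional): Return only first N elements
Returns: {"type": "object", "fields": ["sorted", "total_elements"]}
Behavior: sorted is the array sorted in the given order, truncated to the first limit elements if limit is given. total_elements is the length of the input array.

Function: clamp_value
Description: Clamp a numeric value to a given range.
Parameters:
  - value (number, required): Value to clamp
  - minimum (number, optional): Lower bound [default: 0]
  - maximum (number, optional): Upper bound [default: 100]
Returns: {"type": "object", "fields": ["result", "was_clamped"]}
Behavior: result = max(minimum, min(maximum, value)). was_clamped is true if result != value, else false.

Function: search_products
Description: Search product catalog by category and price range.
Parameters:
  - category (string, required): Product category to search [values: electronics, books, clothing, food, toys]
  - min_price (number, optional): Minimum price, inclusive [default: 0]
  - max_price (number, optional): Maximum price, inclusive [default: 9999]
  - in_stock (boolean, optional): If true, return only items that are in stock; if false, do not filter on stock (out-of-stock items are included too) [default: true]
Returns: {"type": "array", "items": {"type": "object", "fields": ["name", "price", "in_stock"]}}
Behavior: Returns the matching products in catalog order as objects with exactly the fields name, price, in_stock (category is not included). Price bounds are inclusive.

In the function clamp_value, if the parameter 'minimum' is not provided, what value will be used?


The clamp_value spec declares:
  - minimum (number, optional): Lower bound [default: 0]
Default:
0


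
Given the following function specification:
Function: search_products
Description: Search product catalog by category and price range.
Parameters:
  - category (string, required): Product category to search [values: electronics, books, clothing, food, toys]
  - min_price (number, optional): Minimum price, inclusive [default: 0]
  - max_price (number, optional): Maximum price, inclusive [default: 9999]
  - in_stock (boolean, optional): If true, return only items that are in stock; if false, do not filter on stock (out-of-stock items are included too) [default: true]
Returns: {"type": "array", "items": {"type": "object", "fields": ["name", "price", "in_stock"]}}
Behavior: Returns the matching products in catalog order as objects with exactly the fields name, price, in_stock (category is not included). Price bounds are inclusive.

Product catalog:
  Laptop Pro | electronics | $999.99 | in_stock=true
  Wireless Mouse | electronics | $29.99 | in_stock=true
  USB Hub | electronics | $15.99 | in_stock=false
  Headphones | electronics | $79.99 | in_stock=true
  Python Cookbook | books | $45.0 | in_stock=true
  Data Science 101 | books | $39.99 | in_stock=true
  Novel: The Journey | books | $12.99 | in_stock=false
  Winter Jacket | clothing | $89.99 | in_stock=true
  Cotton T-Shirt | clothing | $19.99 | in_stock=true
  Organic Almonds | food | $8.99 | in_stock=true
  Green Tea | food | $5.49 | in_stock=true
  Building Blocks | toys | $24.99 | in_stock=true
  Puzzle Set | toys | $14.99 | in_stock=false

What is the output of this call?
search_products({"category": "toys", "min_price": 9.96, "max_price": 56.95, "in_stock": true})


Filter: category=toys, 9.96 <= price <= 56.95, in-stock only
  Building Blocks ($24.99): keep
  Puzzle Set ($14.99): out of stock -> skip
Output:
[{"name": "Building Blocks", "price": 24.99, "in_stock": true}]


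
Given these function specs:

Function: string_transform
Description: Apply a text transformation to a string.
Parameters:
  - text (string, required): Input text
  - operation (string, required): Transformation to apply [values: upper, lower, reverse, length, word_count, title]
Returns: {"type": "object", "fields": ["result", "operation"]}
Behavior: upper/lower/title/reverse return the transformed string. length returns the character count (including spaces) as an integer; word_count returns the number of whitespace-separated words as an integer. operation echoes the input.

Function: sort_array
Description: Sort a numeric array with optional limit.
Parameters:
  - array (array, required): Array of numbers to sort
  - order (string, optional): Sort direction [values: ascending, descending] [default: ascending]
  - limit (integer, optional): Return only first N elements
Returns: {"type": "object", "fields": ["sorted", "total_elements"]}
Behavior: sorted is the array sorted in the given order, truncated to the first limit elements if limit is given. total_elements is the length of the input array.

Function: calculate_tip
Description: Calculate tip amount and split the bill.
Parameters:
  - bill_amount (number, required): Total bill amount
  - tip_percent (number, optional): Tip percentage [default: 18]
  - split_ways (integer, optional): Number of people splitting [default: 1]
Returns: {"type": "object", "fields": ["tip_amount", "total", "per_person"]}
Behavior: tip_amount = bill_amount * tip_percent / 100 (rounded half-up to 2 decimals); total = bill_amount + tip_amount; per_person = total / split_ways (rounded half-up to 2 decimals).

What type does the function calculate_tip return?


The calculate_tip spec declares Returns: {"type": "object", "fields": ["tip_amount", "total", "per_person"]}
Type:
object


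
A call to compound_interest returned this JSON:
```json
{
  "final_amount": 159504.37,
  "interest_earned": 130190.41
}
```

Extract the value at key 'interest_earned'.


130190.41


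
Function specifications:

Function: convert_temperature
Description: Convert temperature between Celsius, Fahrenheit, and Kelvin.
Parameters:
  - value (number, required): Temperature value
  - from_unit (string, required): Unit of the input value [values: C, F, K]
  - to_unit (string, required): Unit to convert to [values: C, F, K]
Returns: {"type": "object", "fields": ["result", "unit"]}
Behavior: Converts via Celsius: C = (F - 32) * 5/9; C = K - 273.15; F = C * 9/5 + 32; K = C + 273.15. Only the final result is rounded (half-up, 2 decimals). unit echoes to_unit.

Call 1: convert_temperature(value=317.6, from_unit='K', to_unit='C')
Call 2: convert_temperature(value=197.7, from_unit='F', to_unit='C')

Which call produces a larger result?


Call 1:
  To C: 317.6 - 273.15 = 44.45
  Target is C: 44.45
  Round to 2 decimals: 44.45
  -> 44.45 C
Call 2:
  To C: (197.7 - 32) * 5/9 = 92.055556
  Target is C: 92.055556
  Round to 2 decimals: 92.06
  -> 92.06 C
Call 2 (92.06 C)


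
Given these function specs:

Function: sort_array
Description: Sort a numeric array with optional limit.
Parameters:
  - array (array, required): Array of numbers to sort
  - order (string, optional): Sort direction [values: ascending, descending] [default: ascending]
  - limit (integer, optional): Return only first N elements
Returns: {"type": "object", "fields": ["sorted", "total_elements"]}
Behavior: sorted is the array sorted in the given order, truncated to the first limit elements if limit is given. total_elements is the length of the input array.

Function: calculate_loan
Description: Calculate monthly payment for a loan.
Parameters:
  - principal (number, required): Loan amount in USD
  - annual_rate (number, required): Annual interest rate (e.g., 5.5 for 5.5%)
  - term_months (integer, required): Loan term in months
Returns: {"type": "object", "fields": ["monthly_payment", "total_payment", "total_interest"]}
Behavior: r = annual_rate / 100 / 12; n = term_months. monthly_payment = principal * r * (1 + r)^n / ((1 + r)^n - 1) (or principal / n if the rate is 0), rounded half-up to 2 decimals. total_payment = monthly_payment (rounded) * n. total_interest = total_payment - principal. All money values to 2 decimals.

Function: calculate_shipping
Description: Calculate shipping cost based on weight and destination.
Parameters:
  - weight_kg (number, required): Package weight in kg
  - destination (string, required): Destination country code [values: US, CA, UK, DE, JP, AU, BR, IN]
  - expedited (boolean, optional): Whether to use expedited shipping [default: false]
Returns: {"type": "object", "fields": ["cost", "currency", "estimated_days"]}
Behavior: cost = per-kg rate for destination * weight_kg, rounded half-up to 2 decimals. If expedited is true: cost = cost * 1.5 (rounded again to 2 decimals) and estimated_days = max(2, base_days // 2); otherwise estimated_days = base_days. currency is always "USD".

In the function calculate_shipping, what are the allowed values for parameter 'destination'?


The calculate_shipping spec declares:
  - destination (string, required): Destination country code [values: US, CA, UK, DE, JP, AU, BR, IN]
Allowed values:
US, CA, UK, DE, JP, AU, BR, IN


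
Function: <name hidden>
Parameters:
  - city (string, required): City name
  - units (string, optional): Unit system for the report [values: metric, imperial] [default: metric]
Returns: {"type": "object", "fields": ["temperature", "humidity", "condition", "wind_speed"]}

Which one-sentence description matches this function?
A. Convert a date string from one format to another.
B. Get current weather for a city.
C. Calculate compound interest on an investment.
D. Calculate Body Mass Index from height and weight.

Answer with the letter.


Parameters city, units and return ["temperature", "humidity", "condition", "wind_speed"] fit: Get current weather for a city.
B


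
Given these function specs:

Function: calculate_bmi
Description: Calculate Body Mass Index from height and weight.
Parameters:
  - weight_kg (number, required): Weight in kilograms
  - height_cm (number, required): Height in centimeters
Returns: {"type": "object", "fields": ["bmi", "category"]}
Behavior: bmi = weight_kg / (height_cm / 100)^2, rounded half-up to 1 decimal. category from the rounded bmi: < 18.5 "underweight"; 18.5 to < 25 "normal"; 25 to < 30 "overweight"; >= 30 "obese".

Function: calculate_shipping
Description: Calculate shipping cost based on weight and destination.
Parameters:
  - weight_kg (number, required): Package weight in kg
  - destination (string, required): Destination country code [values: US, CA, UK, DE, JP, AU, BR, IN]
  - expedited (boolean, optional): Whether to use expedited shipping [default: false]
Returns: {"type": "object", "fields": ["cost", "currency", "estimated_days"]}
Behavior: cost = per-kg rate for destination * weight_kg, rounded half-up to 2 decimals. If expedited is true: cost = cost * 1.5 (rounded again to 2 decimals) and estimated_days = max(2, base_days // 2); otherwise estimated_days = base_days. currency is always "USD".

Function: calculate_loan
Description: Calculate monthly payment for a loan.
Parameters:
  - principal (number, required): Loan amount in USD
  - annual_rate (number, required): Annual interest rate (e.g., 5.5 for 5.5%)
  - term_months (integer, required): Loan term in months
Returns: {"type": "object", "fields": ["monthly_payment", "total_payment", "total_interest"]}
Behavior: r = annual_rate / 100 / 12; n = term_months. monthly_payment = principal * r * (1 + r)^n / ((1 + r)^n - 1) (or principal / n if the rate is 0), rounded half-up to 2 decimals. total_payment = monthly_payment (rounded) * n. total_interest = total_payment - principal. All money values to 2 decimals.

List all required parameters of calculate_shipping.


Parameters of calculate_shipping and their required/optional flag:
  weight_kg: required
  destination: required
  expedited: optional
destination, weight_kg


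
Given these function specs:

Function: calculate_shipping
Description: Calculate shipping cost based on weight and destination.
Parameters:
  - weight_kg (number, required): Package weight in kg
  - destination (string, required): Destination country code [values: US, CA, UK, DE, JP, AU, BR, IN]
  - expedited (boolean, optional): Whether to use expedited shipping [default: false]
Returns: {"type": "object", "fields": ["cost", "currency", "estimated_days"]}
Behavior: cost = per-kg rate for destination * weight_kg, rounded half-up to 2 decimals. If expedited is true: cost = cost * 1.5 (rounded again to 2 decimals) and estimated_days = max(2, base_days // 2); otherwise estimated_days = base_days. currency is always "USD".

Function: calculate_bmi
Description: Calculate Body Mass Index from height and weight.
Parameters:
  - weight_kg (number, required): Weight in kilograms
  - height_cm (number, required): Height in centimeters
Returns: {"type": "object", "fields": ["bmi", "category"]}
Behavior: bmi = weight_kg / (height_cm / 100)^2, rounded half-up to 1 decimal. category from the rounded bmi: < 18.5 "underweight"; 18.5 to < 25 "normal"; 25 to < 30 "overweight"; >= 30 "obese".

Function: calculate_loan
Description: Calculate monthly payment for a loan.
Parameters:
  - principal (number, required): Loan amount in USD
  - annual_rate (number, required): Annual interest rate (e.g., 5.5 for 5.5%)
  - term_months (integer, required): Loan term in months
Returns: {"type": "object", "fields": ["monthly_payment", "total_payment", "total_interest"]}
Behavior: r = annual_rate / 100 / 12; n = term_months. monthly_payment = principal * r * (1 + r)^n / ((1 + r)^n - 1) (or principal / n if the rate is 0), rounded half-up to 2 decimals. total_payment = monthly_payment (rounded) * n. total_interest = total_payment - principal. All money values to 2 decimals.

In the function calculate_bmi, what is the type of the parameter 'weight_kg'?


The calculate_bmi spec declares:
  - weight_kg (number, required): Weight in kilograms
Type:
number


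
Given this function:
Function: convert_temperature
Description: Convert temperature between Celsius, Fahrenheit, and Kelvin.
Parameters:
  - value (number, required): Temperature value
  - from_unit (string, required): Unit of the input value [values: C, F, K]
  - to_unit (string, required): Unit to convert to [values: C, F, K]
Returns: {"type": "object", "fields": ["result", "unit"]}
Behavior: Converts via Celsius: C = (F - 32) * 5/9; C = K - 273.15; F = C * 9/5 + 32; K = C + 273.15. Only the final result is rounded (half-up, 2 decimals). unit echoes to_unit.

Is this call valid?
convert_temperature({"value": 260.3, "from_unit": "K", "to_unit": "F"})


Checking all required parameters present and types match... All valid.
Valid


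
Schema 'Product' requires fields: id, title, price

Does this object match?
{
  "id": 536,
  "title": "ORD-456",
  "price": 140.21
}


Checking required fields... All present.
Valid - all required fields present


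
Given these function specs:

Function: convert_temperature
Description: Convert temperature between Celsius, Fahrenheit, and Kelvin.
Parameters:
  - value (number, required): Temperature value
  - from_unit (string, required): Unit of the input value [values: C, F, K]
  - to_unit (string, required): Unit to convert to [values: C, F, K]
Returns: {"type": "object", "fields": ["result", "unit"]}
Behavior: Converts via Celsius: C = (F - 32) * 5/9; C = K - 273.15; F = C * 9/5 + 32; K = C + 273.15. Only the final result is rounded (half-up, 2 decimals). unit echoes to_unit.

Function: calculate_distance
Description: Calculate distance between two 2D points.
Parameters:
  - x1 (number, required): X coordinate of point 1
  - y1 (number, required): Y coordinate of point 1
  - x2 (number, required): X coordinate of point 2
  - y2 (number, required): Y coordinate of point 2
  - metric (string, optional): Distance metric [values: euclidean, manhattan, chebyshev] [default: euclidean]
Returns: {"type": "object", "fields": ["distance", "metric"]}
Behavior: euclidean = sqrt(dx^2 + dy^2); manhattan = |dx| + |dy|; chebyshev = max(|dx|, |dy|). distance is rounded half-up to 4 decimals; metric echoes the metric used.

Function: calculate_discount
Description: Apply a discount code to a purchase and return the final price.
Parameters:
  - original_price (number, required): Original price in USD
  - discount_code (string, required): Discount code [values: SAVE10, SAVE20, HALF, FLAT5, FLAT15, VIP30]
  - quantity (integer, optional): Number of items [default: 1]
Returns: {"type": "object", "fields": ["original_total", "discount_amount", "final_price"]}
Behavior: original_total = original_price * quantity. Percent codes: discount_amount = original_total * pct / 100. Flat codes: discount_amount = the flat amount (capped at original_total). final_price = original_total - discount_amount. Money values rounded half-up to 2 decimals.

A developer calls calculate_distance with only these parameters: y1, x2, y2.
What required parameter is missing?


Required parameters: x1, y1, x2, y2
Provided: y1, x2, y2
Missing: x1
x1


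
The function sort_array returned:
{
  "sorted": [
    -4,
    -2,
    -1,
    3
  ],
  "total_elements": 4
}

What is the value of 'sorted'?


[-4, -2, -1, 3]


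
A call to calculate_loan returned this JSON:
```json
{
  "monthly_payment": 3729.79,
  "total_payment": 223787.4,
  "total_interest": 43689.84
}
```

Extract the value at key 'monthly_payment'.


3729.79


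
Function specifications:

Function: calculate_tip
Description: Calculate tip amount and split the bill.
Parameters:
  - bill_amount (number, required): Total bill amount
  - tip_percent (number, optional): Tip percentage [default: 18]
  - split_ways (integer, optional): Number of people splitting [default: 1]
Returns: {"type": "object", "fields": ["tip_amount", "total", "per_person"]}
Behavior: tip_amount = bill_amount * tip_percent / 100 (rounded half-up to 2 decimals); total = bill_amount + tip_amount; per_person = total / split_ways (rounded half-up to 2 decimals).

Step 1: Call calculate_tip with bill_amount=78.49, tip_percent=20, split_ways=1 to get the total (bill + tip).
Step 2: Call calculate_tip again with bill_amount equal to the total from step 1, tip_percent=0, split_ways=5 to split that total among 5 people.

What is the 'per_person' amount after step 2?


Step 1: calculate_tip(bill_amount=78.49, tip_percent=20, split_ways=1)
  tip_amount = 78.49 * 20/100 = 15.698 -> 15.70
  total = 78.49 + 15.70 = 94.19
  per_person = 94.19 / 1 = 94.19 -> 94.19
  -> total = 94.19
Step 2: calculate_tip(bill_amount=94.19, tip_percent=0, split_ways=5)
  tip_amount = 94.19 * 0/100 = 0 -> 0.00
  total = 94.19 + 0.00 = 94.19
  per_person = 94.19 / 5 = 18.838 -> 18.84
  -> per_person = 18.84
$18.84


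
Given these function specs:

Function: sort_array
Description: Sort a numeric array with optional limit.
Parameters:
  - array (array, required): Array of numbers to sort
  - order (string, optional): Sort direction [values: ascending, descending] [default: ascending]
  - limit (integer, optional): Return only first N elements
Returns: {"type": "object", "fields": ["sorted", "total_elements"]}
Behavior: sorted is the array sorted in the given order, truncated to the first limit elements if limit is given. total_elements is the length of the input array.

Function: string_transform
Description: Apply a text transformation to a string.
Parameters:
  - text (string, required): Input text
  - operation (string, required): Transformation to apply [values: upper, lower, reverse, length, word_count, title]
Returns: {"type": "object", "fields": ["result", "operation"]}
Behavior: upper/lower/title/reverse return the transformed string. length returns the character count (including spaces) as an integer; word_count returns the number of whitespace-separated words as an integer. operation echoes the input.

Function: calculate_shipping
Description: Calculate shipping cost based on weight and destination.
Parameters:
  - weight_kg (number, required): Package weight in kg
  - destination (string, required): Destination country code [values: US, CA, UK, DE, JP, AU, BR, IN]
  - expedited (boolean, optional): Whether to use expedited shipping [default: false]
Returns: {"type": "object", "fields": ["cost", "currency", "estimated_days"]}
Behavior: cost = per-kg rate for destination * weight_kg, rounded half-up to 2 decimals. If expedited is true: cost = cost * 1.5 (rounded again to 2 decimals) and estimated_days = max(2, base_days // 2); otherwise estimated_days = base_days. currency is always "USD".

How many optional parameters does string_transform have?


Parameters of string_transform: text (required), operation (required)
Optional count:
0


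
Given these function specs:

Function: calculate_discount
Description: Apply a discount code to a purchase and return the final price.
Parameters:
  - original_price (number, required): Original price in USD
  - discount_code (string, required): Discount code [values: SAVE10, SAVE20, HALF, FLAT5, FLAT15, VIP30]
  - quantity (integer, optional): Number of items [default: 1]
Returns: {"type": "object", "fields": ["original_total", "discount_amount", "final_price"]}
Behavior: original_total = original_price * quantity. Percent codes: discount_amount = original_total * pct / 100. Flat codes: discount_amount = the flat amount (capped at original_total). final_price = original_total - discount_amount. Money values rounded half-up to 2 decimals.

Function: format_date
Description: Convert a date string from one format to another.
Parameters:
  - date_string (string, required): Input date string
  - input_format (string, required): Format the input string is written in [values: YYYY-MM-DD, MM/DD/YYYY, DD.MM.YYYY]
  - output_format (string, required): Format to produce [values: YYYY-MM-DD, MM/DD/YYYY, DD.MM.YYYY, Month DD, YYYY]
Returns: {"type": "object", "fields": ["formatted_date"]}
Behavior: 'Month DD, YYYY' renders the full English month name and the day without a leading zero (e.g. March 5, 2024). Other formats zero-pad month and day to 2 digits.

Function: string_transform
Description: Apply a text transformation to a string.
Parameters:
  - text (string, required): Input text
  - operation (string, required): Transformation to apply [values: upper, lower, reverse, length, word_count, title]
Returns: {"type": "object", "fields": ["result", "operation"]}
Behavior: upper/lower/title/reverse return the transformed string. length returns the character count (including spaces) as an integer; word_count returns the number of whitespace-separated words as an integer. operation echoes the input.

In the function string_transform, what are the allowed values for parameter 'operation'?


The string_transform spec declares:
  - operation (string, required): Transformation to apply [values: upper, lower, reverse, length, word_count, title]
Allowed values:
upper, lower, reverse, length, word_count, title


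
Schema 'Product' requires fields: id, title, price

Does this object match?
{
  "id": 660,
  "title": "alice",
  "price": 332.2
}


Checking required fields... All present.
Valid - all required fields present


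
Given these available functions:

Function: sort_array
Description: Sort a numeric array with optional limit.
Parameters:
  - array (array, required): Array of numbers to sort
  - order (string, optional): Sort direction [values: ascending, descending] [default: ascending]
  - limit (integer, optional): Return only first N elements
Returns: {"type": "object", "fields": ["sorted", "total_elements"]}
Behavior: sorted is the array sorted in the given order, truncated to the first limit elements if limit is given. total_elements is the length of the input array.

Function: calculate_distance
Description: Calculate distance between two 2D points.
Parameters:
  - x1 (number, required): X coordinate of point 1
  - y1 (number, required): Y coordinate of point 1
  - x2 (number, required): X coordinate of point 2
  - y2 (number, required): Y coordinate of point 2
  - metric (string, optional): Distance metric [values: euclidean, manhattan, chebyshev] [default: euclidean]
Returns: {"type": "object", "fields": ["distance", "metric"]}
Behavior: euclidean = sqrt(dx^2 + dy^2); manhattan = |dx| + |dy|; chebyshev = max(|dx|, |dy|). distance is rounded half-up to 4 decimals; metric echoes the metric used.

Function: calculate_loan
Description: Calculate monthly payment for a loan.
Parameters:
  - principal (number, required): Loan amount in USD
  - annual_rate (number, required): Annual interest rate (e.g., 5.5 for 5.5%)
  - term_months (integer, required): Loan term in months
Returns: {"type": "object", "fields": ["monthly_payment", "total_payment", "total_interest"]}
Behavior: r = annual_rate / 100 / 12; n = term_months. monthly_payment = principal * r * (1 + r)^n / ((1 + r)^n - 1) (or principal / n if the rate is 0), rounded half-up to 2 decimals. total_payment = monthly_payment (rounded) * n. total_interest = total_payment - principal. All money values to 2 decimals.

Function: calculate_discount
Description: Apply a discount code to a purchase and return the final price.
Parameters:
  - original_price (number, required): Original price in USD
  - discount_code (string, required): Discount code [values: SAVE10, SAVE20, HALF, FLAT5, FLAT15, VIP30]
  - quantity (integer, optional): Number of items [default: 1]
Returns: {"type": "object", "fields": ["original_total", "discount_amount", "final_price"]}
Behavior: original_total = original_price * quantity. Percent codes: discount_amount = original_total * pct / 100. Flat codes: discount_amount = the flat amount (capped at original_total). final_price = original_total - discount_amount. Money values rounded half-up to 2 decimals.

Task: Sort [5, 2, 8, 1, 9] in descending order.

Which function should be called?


The task needs a function whose description is: Sort a numeric array with optional limit.
sort_array


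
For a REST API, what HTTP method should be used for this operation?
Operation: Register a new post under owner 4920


GET = read, POST = create, PUT = update/replace, DELETE = remove
This operation is a create.
POST


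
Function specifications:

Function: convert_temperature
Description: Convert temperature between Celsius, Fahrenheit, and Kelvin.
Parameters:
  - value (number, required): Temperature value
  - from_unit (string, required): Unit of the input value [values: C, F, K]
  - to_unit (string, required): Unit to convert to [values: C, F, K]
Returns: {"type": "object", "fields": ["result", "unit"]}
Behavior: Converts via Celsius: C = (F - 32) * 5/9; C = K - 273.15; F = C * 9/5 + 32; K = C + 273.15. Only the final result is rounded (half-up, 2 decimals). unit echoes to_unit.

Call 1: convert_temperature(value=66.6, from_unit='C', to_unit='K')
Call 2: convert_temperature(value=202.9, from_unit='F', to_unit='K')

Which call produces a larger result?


Call 1:
  Input already in C: 66.6
  To K: 66.6 + 273.15 = 339.75
  Round to 2 decimals: 339.75
  -> 339.75 K
Call 2:
  To C: (202.9 - 32) * 5/9 = 94.944444
  To K: 94.944444 + 273.15 = 368.094444
  Round to 2 decimals: 368.09
  -> 368.09 K
Call 2 (368.09 K)


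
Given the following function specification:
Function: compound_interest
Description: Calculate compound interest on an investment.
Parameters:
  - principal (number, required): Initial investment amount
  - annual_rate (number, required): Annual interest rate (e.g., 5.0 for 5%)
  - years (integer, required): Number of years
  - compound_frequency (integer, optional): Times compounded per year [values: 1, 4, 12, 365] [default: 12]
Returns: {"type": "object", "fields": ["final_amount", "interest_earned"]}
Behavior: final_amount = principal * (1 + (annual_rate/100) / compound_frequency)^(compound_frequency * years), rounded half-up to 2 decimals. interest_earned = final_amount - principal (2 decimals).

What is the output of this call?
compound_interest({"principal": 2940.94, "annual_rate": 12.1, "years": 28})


Defaults applied: compound_frequency=12
rate per period = 12.1/100/12 = 0.010083333333 (keep full precision); periods = 12 * 28 = 336
(1 + 0.010083333333)^336 = 29.10857474
final_amount = 2940.94 * 29.10857474 = 85606.571791 -> 85606.57
interest_earned = 85606.57 - 2940.94 = 82665.63
Output:
{"final_amount": 85606.57, "interest_earned": 82665.63}


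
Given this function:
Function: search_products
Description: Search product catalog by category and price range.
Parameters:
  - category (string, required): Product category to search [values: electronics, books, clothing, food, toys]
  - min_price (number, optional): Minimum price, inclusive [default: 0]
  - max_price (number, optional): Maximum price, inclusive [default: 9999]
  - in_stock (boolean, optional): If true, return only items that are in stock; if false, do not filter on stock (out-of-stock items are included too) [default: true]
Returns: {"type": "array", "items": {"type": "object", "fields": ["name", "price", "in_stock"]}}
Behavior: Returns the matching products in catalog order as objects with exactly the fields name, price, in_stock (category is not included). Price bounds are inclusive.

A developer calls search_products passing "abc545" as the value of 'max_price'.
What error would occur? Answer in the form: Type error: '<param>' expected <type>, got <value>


Spec: 'max_price' is declared as number; "abc545" is a string.
Type error: 'max_price' expected number, got "abc545"


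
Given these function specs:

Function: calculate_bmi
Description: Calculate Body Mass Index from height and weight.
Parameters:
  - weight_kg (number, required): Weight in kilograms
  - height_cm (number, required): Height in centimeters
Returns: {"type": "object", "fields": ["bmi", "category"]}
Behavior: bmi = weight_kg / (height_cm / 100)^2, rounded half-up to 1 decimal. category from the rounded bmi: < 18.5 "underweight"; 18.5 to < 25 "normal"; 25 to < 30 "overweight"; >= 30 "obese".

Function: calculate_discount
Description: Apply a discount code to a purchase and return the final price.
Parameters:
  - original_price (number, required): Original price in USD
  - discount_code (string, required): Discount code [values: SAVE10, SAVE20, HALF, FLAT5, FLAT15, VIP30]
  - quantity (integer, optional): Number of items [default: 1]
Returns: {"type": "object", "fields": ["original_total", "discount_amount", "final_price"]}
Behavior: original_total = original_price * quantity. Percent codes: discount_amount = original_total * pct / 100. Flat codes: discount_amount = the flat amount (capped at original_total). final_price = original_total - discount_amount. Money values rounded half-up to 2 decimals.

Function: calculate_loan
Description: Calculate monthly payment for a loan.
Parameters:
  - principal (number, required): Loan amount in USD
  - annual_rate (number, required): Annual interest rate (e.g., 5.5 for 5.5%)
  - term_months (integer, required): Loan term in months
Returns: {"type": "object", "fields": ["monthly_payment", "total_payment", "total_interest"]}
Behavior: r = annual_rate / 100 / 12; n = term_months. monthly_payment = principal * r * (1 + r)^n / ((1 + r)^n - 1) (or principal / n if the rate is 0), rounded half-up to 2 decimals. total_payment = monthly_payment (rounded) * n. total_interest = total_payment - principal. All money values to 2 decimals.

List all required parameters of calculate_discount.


Parameters of calculate_discount and their required/optional flag:
  original_price: required
  discount_code: required
  quantity: optional
discount_code, original_price


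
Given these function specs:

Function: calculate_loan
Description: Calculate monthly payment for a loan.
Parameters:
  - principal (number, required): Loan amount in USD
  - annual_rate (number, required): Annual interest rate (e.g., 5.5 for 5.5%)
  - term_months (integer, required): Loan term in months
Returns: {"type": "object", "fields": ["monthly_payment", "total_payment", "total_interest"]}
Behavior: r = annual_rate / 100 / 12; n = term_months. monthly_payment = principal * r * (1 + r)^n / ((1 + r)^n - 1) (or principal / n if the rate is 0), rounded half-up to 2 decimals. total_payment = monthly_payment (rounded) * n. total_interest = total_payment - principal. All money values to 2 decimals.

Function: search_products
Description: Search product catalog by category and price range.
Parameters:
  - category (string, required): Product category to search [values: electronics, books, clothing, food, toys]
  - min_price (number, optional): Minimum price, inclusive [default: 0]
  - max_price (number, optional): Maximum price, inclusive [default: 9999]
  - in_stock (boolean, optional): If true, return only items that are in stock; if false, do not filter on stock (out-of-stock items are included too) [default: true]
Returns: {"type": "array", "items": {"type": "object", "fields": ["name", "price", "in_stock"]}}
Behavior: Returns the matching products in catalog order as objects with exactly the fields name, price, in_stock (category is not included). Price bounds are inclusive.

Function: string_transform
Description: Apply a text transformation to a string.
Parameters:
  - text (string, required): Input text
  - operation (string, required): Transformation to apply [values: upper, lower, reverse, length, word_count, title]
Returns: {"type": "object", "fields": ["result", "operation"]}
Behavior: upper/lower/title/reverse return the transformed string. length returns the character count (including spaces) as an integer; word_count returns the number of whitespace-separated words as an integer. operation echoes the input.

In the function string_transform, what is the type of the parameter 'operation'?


The string_transform spec declares:
  - operation (string, required): Transformation to apply [values: upper, lower, reverse, length, word_count, title]
Type:
string


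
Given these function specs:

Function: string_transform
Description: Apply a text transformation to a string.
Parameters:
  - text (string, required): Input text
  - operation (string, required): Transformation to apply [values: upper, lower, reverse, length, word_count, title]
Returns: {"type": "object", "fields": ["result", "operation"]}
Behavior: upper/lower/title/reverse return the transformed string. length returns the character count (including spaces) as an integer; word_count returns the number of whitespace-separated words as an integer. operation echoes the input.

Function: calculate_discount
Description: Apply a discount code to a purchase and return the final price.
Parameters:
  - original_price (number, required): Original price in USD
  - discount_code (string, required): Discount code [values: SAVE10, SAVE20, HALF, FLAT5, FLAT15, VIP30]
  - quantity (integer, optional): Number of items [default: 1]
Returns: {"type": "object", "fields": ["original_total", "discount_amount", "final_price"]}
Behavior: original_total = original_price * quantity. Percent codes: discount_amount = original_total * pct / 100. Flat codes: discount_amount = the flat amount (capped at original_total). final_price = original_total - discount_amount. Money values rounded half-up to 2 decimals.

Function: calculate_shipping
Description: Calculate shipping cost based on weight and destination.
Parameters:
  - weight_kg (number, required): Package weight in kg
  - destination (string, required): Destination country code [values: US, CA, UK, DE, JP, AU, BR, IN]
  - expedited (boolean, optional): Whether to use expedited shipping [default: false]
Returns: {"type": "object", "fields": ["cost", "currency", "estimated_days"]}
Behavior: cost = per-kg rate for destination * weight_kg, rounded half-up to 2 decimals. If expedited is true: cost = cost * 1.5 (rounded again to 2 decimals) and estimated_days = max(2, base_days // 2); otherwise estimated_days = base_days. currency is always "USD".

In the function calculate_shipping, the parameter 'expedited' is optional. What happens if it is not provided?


The calculate_shipping spec declares:
  - expedited (boolean, optional): Whether to use expedited shipping [default: false]
It defaults to false


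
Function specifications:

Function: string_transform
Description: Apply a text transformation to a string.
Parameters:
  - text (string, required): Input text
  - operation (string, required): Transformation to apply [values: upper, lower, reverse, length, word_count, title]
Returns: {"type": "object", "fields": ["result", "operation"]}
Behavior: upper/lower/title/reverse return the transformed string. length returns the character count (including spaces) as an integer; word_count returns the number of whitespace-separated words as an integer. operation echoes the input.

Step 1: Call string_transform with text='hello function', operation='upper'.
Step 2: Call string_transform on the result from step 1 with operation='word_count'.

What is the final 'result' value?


Step 1: string_transform(text='hello function', operation='upper')
  -> result = 'HELLO FUNCTION'
Step 2: string_transform(text='HELLO FUNCTION', operation='word_count')
  words: HELLO, FUNCTION -> 2
  -> result = 2
2


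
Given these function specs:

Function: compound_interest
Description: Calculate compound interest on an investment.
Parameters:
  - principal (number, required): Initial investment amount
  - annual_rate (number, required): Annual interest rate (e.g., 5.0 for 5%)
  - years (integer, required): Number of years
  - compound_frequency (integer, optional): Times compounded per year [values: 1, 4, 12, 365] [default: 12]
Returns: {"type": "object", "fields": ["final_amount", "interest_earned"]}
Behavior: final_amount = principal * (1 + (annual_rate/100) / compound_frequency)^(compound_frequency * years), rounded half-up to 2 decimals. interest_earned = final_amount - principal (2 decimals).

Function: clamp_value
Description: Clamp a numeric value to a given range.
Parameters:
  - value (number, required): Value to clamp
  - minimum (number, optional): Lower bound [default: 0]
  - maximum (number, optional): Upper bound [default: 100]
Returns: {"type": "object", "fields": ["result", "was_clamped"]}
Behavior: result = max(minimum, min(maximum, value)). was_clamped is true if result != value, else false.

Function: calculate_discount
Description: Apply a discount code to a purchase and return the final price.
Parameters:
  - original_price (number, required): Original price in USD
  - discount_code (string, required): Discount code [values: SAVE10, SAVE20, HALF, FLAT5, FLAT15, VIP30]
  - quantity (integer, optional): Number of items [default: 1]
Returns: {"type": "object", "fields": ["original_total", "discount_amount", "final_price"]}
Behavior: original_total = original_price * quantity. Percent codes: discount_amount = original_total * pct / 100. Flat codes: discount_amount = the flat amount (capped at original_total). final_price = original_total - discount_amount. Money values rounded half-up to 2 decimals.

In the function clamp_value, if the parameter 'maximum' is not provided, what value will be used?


The clamp_value spec declares:
  - maximum (number, optional): Upper bound [default: 100]
Default:
100
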